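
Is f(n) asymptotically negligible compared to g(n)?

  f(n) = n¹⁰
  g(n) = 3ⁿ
True

f(n) = n¹⁰ is O(n¹⁰), and g(n) = 3ⁿ is O(3ⁿ).
Since O(n¹⁰) grows strictly slower than O(3ⁿ), f(n) = o(g(n)) is true.
This means lim(n→∞) f(n)/g(n) = 0.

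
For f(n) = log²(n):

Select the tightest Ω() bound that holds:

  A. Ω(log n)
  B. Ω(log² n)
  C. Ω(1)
B

f(n) = log²(n) is Ω(log² n).
All listed options are valid Big-Ω bounds (lower bounds),
but Ω(log² n) is the tightest (largest valid bound).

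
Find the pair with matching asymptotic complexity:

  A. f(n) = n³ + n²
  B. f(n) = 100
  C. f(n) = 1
B and C

Examining each function:
  A. n³ + n² is O(n³)
  B. 100 is O(1)
  C. 1 is O(1)

Functions B and C both have the same complexity class.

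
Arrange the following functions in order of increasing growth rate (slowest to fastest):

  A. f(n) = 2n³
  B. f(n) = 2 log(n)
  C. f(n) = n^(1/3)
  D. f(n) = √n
B < C < D < A

Comparing growth rates:
B = 2 log(n) is O(log n)
C = n^(1/3) is O(n^(1/3))
D = √n is O(√n)
A = 2n³ is O(n³)

Therefore, the order from slowest to fastest is: B < C < D < A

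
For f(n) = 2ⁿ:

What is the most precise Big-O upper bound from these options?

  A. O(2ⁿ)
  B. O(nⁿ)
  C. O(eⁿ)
A

f(n) = 2ⁿ is O(2ⁿ).
All listed options are valid Big-O bounds (upper bounds),
but O(2ⁿ) is the tightest (smallest valid bound).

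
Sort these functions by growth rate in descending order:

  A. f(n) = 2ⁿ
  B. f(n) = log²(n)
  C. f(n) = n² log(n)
A > C > B

Comparing growth rates:
A = 2ⁿ is O(2ⁿ)
C = n² log(n) is O(n² log n)
B = log²(n) is O(log² n)

Therefore, the order from fastest to slowest is: A > C > B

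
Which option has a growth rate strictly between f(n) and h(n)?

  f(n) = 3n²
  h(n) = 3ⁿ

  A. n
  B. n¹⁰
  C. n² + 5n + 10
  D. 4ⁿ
B

We need g(n) with 3n² = o(g(n)) and g(n) = o(3ⁿ), i.e. O(n²) ≺ g ≺ O(3ⁿ).
Check each option:
  A. n — O(n) does not grow strictly faster than f(n)
  B. n¹⁰ — O(n¹⁰) is strictly between O(n²) and O(3ⁿ) ✓
  C. n² + 5n + 10 — O(n²) does not grow strictly faster than f(n)
  D. 4ⁿ — O(4ⁿ) does not grow strictly slower than h(n)

Only option B (n¹⁰) lies strictly between.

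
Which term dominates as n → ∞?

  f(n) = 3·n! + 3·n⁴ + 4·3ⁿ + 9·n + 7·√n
3·n!

Looking at each term:
  - 3·n! is O(n!)
  - 3·n⁴ is O(n⁴)
  - 4·3ⁿ is O(3ⁿ)
  - 9·n is O(n)
  - 7·√n is O(√n)

The term 3·n! (O(n!)) grows fastest and dominates all others.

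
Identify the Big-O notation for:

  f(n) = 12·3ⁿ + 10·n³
O(3ⁿ)

The dominant term in 12·3ⁿ + 10·n³ is 12·3ⁿ, which is Θ(3ⁿ).
Lower-order terms (10·n³) are asymptotically negligible.
Constants are absorbed, so the tightest bound is O(3ⁿ).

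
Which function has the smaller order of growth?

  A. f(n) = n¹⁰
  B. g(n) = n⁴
B

f(n) = n¹⁰ is O(n¹⁰), while g(n) = n⁴ is O(n⁴).
Since O(n⁴) grows slower than O(n¹⁰), g(n) is dominated.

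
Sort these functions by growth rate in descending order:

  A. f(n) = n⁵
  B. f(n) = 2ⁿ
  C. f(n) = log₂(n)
B > A > C

Comparing growth rates:
B = 2ⁿ is O(2ⁿ)
A = n⁵ is O(n⁵)
C = log₂(n) is O(log n)

Therefore, the order from fastest to slowest is: B > A > C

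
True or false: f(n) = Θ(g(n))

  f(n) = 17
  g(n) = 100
True

f(n) = 17 and g(n) = 100 are both O(1).
Since they have the same asymptotic growth rate, f(n) = Θ(g(n)) is true.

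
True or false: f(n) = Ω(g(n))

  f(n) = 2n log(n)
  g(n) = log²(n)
True

f(n) = 2n log(n) is O(n log n), and g(n) = log²(n) is O(log² n).
Since O(n log n) grows at least as fast as O(log² n), f(n) = Ω(g(n)) is true.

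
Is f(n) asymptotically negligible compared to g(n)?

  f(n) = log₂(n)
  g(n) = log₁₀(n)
False

f(n) = log₂(n) is O(log n), and g(n) = log₁₀(n) is O(log n).
Since they have the same growth rate, f(n) = o(g(n)) is false.
(f = o(g) requires f to grow strictly slower, not equal.)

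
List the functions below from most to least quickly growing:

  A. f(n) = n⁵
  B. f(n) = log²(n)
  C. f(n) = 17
A > B > C

Comparing growth rates:
A = n⁵ is O(n⁵)
B = log²(n) is O(log² n)
C = 17 is O(1)

Therefore, the order from fastest to slowest is: A > B > C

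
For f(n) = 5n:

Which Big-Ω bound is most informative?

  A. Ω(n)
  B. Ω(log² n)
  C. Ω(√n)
A

f(n) = 5n is Ω(n).
All listed options are valid Big-Ω bounds (lower bounds),
but Ω(n) is the tightest (largest valid bound).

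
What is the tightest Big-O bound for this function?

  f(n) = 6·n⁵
O(n⁵)

The dominant term in 6·n⁵ is 6·n⁵, which is Θ(n⁵).
Constants are absorbed, so the tightest bound is O(n⁵).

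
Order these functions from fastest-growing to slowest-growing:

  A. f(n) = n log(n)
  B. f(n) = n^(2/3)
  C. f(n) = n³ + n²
C > A > B

Comparing growth rates:
C = n³ + n² is O(n³)
A = n log(n) is O(n log n)
B = n^(2/3) is O(n^(2/3))

Therefore, the order from fastest to slowest is: C > A > B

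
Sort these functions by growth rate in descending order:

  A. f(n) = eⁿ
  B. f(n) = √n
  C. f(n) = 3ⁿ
C > A > B

Comparing growth rates:
C = 3ⁿ is O(3ⁿ)
A = eⁿ is O(eⁿ)
B = √n is O(√n)

Therefore, the order from fastest to slowest is: C > A > B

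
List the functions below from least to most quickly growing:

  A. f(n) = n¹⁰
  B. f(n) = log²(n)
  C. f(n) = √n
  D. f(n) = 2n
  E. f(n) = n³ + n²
B < C < D < E < A

Comparing growth rates:
B = log²(n) is O(log² n)
C = √n is O(√n)
D = 2n is O(n)
E = n³ + n² is O(n³)
A = n¹⁰ is O(n¹⁰)

Therefore, the order from slowest to fastest is: B < C < D < E < A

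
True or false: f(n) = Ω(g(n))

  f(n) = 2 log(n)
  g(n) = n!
False

f(n) = 2 log(n) is O(log n), and g(n) = n! is O(n!).
Since O(log n) grows slower than O(n!), f(n) = Ω(g(n)) is false.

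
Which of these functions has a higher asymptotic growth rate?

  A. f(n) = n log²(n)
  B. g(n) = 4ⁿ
B

f(n) = n log²(n) is O(n log² n), while g(n) = 4ⁿ is O(4ⁿ).
Since O(4ⁿ) grows faster than O(n log² n), g(n) dominates.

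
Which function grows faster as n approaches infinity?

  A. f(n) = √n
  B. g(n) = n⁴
B

f(n) = √n is O(√n), while g(n) = n⁴ is O(n⁴).
Since O(n⁴) grows faster than O(√n), g(n) dominates.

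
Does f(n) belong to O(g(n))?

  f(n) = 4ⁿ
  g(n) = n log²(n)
False

f(n) = 4ⁿ is O(4ⁿ), and g(n) = n log²(n) is O(n log² n).
Since O(4ⁿ) grows faster than O(n log² n), f(n) = O(g(n)) is false.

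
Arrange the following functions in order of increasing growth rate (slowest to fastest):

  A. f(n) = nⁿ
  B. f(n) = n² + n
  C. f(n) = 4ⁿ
B < C < A

Comparing growth rates:
B = n² + n is O(n²)
C = 4ⁿ is O(4ⁿ)
A = nⁿ is O(nⁿ)

Therefore, the order from slowest to fastest is: B < C < A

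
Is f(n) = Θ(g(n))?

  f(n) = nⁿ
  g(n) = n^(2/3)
False

f(n) = nⁿ is O(nⁿ), and g(n) = n^(2/3) is O(n^(2/3)).
Since they have different growth rates, f(n) = Θ(g(n)) is false.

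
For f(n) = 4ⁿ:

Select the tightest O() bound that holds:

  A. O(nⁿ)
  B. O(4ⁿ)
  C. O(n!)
B

f(n) = 4ⁿ is O(4ⁿ).
All listed options are valid Big-O bounds (upper bounds),
but O(4ⁿ) is the tightest (smallest valid bound).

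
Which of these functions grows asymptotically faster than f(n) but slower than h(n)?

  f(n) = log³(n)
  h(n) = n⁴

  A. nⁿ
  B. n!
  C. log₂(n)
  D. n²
D

We need g(n) with log³(n) = o(g(n)) and g(n) = o(n⁴), i.e. O(log³ n) ≺ g ≺ O(n⁴).
Check each option:
  A. nⁿ — O(nⁿ) does not grow strictly slower than h(n)
  B. n! — O(n!) does not grow strictly slower than h(n)
  C. log₂(n) — O(log n) does not grow strictly faster than f(n)
  D. n² — O(n²) is strictly between O(log³ n) and O(n⁴) ✓

Only option D (n²) lies strictly between.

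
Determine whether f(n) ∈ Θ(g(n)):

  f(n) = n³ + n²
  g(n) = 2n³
True

f(n) = n³ + n² and g(n) = 2n³ are both O(n³).
Since they have the same asymptotic growth rate, f(n) = Θ(g(n)) is true.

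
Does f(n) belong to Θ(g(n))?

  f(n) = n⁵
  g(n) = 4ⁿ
False

f(n) = n⁵ is O(n⁵), and g(n) = 4ⁿ is O(4ⁿ).
Since they have different growth rates, f(n) = Θ(g(n)) is false.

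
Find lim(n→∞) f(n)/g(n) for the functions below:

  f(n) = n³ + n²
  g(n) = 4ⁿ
0

Since n³ + n² (O(n³)) grows slower than 4ⁿ (O(4ⁿ)),
the ratio f(n)/g(n) → 0 as n → ∞.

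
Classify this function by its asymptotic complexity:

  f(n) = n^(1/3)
O(n^(1/3))

The dominant term in n^(1/3) is n^(1/3), which is Θ(n^(1/3)).
Constants are absorbed, so the tightest bound is O(n^(1/3)).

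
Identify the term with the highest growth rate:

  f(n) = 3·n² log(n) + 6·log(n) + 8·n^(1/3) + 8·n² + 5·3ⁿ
5·3ⁿ

Looking at each term:
  - 3·n² log(n) is O(n² log n)
  - 6·log(n) is O(log n)
  - 8·n^(1/3) is O(n^(1/3))
  - 8·n² is O(n²)
  - 5·3ⁿ is O(3ⁿ)

The term 5·3ⁿ (O(3ⁿ)) grows fastest and dominates all others.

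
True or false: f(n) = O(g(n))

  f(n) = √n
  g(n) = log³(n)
False

f(n) = √n is O(√n), and g(n) = log³(n) is O(log³ n).
Since O(√n) grows faster than O(log³ n), f(n) = O(g(n)) is false.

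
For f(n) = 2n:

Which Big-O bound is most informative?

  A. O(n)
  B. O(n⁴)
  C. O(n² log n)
A

f(n) = 2n is O(n).
All listed options are valid Big-O bounds (upper bounds),
but O(n) is the tightest (smallest valid bound).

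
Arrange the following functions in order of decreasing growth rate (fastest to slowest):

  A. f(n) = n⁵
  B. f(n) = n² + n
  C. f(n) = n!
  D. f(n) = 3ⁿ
C > D > A > B

Comparing growth rates:
C = n! is O(n!)
D = 3ⁿ is O(3ⁿ)
A = n⁵ is O(n⁵)
B = n² + n is O(n²)

Therefore, the order from fastest to slowest is: C > D > A > B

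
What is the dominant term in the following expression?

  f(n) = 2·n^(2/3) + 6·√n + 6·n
6·n

Looking at each term:
  - 2·n^(2/3) is O(n^(2/3))
  - 6·√n is O(√n)
  - 6·n is O(n)

The term 6·n (O(n)) grows fastest and dominates all others.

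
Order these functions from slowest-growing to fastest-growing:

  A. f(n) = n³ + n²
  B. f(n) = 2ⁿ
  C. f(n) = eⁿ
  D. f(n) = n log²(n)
D < A < B < C

Comparing growth rates:
D = n log²(n) is O(n log² n)
A = n³ + n² is O(n³)
B = 2ⁿ is O(2ⁿ)
C = eⁿ is O(eⁿ)

Therefore, the order from slowest to fastest is: D < A < B < C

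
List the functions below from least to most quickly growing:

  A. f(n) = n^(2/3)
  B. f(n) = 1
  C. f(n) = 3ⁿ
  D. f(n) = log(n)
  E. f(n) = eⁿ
B < D < A < E < C

Comparing growth rates:
B = 1 is O(1)
D = log(n) is O(log n)
A = n^(2/3) is O(n^(2/3))
E = eⁿ is O(eⁿ)
C = 3ⁿ is O(3ⁿ)

Therefore, the order from slowest to fastest is: B < D < A < E < C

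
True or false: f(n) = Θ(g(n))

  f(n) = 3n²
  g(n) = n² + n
True

f(n) = 3n² and g(n) = n² + n are both O(n²).
Since they have the same asymptotic growth rate, f(n) = Θ(g(n)) is true.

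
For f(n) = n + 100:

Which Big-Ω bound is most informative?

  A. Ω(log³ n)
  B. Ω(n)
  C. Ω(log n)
B

f(n) = n + 100 is Ω(n).
All listed options are valid Big-Ω bounds (lower bounds),
but Ω(n) is the tightest (largest valid bound).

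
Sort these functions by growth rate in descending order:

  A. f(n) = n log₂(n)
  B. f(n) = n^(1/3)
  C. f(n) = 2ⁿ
C > A > B

Comparing growth rates:
C = 2ⁿ is O(2ⁿ)
A = n log₂(n) is O(n log n)
B = n^(1/3) is O(n^(1/3))

Therefore, the order from fastest to slowest is: C > A > B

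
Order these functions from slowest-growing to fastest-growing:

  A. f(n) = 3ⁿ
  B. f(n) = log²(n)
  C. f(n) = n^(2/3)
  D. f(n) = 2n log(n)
B < C < D < A

Comparing growth rates:
B = log²(n) is O(log² n)
C = n^(2/3) is O(n^(2/3))
D = 2n log(n) is O(n log n)
A = 3ⁿ is O(3ⁿ)

Therefore, the order from slowest to fastest is: B < C < D < A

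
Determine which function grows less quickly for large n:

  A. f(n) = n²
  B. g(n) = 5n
B

f(n) = n² is O(n²), while g(n) = 5n is O(n).
Since O(n) grows slower than O(n²), g(n) is dominated.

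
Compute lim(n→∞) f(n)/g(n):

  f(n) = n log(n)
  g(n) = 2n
∞

Since n log(n) (O(n log n)) grows faster than 2n (O(n)),
the ratio f(n)/g(n) → ∞ as n → ∞.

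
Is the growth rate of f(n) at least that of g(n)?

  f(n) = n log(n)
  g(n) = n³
False

f(n) = n log(n) is O(n log n), and g(n) = n³ is O(n³).
Since O(n log n) grows slower than O(n³), f(n) = Ω(g(n)) is false.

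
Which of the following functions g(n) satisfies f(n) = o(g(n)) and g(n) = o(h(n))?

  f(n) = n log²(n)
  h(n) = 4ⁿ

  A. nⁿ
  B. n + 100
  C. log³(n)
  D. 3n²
D

We need g(n) with n log²(n) = o(g(n)) and g(n) = o(4ⁿ), i.e. O(n log² n) ≺ g ≺ O(4ⁿ).
Check each option:
  A. nⁿ — O(nⁿ) does not grow strictly slower than h(n)
  B. n + 100 — O(n) does not grow strictly faster than f(n)
  C. log³(n) — O(log³ n) does not grow strictly faster than f(n)
  D. 3n² — O(n²) is strictly between O(n log² n) and O(4ⁿ) ✓

Only option D (3n²) lies strictly between.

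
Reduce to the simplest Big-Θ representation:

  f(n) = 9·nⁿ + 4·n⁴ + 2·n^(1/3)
Θ(nⁿ)

Order the terms by growth rate: 2·n^(1/3) ≺ 4·n⁴ ≺ 9·nⁿ.
The fastest-growing term 9·nⁿ dominates as n → ∞; dropping its constant factor gives Θ(nⁿ).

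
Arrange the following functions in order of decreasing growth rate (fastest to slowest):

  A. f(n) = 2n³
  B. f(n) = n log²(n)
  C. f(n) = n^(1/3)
A > B > C

Comparing growth rates:
A = 2n³ is O(n³)
B = n log²(n) is O(n log² n)
C = n^(1/3) is O(n^(1/3))

Therefore, the order from fastest to slowest is: A > B > C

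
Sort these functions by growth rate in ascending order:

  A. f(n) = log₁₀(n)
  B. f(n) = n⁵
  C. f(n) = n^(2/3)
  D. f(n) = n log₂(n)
A < C < D < B

Comparing growth rates:
A = log₁₀(n) is O(log n)
C = n^(2/3) is O(n^(2/3))
D = n log₂(n) is O(n log n)
B = n⁵ is O(n⁵)

Therefore, the order from slowest to fastest is: A < C < D < B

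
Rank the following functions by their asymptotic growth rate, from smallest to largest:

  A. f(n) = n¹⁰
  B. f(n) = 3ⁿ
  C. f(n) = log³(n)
C < A < B

Comparing growth rates:
C = log³(n) is O(log³ n)
A = n¹⁰ is O(n¹⁰)
B = 3ⁿ is O(3ⁿ)

Therefore, the order from slowest to fastest is: C < A < B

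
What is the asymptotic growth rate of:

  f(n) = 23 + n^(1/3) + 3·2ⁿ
Θ(2ⁿ)

Order the terms by growth rate: 23 ≺ n^(1/3) ≺ 3·2ⁿ.
The fastest-growing term 3·2ⁿ dominates as n → ∞; dropping its constant factor gives Θ(2ⁿ).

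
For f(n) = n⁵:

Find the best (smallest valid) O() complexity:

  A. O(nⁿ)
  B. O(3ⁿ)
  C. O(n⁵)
C

f(n) = n⁵ is O(n⁵).
All listed options are valid Big-O bounds (upper bounds),
but O(n⁵) is the tightest (smallest valid bound).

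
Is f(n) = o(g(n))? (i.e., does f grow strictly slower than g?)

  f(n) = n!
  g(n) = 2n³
False

f(n) = n! is O(n!), and g(n) = 2n³ is O(n³).
Since O(n!) grows faster than or equal to O(n³), f(n) = o(g(n)) is false.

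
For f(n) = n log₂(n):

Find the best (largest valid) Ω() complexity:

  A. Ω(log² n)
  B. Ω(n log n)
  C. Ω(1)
B

f(n) = n log₂(n) is Ω(n log n).
All listed options are valid Big-Ω bounds (lower bounds),
but Ω(n log n) is the tightest (largest valid bound).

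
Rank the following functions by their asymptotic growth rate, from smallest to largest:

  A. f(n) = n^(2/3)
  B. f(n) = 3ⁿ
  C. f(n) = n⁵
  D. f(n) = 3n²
A < D < C < B

Comparing growth rates:
A = n^(2/3) is O(n^(2/3))
D = 3n² is O(n²)
C = n⁵ is O(n⁵)
B = 3ⁿ is O(3ⁿ)

Therefore, the order from slowest to fastest is: A < D < C < B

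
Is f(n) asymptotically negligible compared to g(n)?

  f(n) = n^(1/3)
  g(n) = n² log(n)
True

f(n) = n^(1/3) is O(n^(1/3)), and g(n) = n² log(n) is O(n² log n).
Since O(n^(1/3)) grows strictly slower than O(n² log n), f(n) = o(g(n)) is true.
This means lim(n→∞) f(n)/g(n) = 0.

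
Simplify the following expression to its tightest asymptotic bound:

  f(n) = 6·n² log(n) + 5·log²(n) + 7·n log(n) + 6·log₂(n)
Θ(n² log n)

Order the terms by growth rate: 6·log₂(n) ≺ 5·log²(n) ≺ 7·n log(n) ≺ 6·n² log(n).
The fastest-growing term 6·n² log(n) dominates as n → ∞; dropping its constant factor gives Θ(n² log n).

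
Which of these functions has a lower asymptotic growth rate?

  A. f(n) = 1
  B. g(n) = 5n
A

f(n) = 1 is O(1), while g(n) = 5n is O(n).
Since O(1) grows slower than O(n), f(n) is dominated.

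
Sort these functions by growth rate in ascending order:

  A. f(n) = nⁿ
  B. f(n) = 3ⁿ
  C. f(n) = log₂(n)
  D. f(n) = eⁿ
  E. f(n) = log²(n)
C < E < D < B < A

Comparing growth rates:
C = log₂(n) is O(log n)
E = log²(n) is O(log² n)
D = eⁿ is O(eⁿ)
B = 3ⁿ is O(3ⁿ)
A = nⁿ is O(nⁿ)

Therefore, the order from slowest to fastest is: C < E < D < B < A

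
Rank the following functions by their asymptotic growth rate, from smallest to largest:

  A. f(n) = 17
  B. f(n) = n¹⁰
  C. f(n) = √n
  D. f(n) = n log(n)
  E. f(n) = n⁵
A < C < D < E < B

Comparing growth rates:
A = 17 is O(1)
C = √n is O(√n)
D = n log(n) is O(n log n)
E = n⁵ is O(n⁵)
B = n¹⁰ is O(n¹⁰)

Therefore, the order from slowest to fastest is: A < C < D < E < B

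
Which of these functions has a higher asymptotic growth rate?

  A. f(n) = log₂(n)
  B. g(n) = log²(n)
B

f(n) = log₂(n) is O(log n), while g(n) = log²(n) is O(log² n).
Since O(log² n) grows faster than O(log n), g(n) dominates.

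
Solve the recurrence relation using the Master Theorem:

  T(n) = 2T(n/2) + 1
Θ(n)

Master Theorem: a = 2, b = 2, f(n) = 1.
Compute the critical exponent d = log₂(2) = 1.
Compare f(n) = Θ(1) against n^d:
  k = 0 < d = 1, so f(n) = O(n^(d-ε)) — Case 1.
  The recursion cost dominates: T(n) = Θ(n^d) = Θ(n).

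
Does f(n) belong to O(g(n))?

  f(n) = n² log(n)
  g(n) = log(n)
False

f(n) = n² log(n) is O(n² log n), and g(n) = log(n) is O(log n).
Since O(n² log n) grows faster than O(log n), f(n) = O(g(n)) is false.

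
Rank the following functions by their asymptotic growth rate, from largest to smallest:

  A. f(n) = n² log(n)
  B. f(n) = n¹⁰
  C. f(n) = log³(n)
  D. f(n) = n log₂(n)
B > A > D > C

Comparing growth rates:
B = n¹⁰ is O(n¹⁰)
A = n² log(n) is O(n² log n)
D = n log₂(n) is O(n log n)
C = log³(n) is O(log³ n)

Therefore, the order from fastest to slowest is: B > A > D > C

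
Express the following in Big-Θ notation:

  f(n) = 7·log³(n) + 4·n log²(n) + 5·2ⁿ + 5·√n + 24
Θ(2ⁿ)

Order the terms by growth rate: 24 ≺ 7·log³(n) ≺ 5·√n ≺ 4·n log²(n) ≺ 5·2ⁿ.
The fastest-growing term 5·2ⁿ dominates as n → ∞; dropping its constant factor gives Θ(2ⁿ).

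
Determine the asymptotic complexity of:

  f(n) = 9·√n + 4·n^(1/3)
O(√n)

The dominant term in 9·√n + 4·n^(1/3) is 9·√n, which is Θ(√n).
Lower-order terms (4·n^(1/3)) are asymptotically negligible.
Constants are absorbed, so the tightest bound is O(√n).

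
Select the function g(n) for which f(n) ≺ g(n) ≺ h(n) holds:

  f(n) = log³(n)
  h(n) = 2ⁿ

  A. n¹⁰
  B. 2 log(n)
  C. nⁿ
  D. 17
A

We need g(n) with log³(n) = o(g(n)) and g(n) = o(2ⁿ), i.e. O(log³ n) ≺ g ≺ O(2ⁿ).
Check each option:
  A. n¹⁰ — O(n¹⁰) is strictly between O(log³ n) and O(2ⁿ) ✓
  B. 2 log(n) — O(log n) does not grow strictly faster than f(n)
  C. nⁿ — O(nⁿ) does not grow strictly slower than h(n)
  D. 17 — O(1) does not grow strictly faster than f(n)

Only option A (n¹⁰) lies strictly between.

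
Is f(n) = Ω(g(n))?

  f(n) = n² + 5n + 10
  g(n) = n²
True

f(n) = n² + 5n + 10 and g(n) = n² are both O(n²).
Big-Ω permits equal growth rates (f ≥ c·g for some c > 0), so f(n) = Ω(g(n)) is true.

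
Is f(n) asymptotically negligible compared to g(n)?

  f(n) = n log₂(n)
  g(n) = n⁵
True

f(n) = n log₂(n) is O(n log n), and g(n) = n⁵ is O(n⁵).
Since O(n log n) grows strictly slower than O(n⁵), f(n) = o(g(n)) is true.
This means lim(n→∞) f(n)/g(n) = 0.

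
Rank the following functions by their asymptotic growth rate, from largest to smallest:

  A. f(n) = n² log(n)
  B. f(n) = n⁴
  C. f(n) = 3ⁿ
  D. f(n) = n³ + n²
C > B > D > A

Comparing growth rates:
C = 3ⁿ is O(3ⁿ)
B = n⁴ is O(n⁴)
D = n³ + n² is O(n³)
A = n² log(n) is O(n² log n)

Therefore, the order from fastest to slowest is: C > B > D > A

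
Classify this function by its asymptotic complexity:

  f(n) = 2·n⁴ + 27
O(n⁴)

The dominant term in 2·n⁴ + 27 is 2·n⁴, which is Θ(n⁴).
Lower-order terms (27) are asymptotically negligible.
Constants are absorbed, so the tightest bound is O(n⁴).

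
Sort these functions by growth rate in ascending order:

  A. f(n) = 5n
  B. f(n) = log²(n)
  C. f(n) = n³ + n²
B < A < C

Comparing growth rates:
B = log²(n) is O(log² n)
A = 5n is O(n)
C = n³ + n² is O(n³)

Therefore, the order from slowest to fastest is: B < A < C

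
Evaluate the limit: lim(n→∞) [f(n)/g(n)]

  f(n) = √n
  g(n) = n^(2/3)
0

Since √n (O(√n)) grows slower than n^(2/3) (O(n^(2/3))),
the ratio f(n)/g(n) → 0 as n → ∞.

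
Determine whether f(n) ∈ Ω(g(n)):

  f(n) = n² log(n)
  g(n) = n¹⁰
False

f(n) = n² log(n) is O(n² log n), and g(n) = n¹⁰ is O(n¹⁰).
Since O(n² log n) grows slower than O(n¹⁰), f(n) = Ω(g(n)) is false.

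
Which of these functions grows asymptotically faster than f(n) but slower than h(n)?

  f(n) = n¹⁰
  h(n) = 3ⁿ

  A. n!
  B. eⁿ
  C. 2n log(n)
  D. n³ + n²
B

We need g(n) with n¹⁰ = o(g(n)) and g(n) = o(3ⁿ), i.e. O(n¹⁰) ≺ g ≺ O(3ⁿ).
Check each option:
  A. n! — O(n!) does not grow strictly slower than h(n)
  B. eⁿ — O(eⁿ) is strictly between O(n¹⁰) and O(3ⁿ) ✓
  C. 2n log(n) — O(n log n) does not grow strictly faster than f(n)
  D. n³ + n² — O(n³) does not grow strictly faster than f(n)

Only option B (eⁿ) lies strictly between.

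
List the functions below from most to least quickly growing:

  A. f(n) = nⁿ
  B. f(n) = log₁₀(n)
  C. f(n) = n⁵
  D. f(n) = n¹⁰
A > D > C > B

Comparing growth rates:
A = nⁿ is O(nⁿ)
D = n¹⁰ is O(n¹⁰)
C = n⁵ is O(n⁵)
B = log₁₀(n) is O(log n)

Therefore, the order from fastest to slowest is: A > D > C > B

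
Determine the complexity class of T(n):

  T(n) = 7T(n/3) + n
Θ(n^log₃(7))

Master Theorem: a = 7, b = 3, f(n) = n.
Compute the critical exponent d = log₃(7) = 1.771.
Compare f(n) = Θ(n) against n^d:
  k = 1 < d = 1.771, so f(n) = O(n^(d-ε)) — Case 1.
  The recursion cost dominates: T(n) = Θ(n^d) = Θ(n^log₃(7)).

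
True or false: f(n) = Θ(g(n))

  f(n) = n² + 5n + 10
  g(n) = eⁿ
False

f(n) = n² + 5n + 10 is O(n²), and g(n) = eⁿ is O(eⁿ).
Since they have different growth rates, f(n) = Θ(g(n)) is false.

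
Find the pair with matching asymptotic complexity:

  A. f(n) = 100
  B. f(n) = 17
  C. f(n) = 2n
A and B

Examining each function:
  A. 100 is O(1)
  B. 17 is O(1)
  C. 2n is O(n)

Functions A and B both have the same complexity class.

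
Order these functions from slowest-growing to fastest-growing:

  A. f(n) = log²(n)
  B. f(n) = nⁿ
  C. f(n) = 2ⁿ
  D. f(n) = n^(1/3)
A < D < C < B

Comparing growth rates:
A = log²(n) is O(log² n)
D = n^(1/3) is O(n^(1/3))
C = 2ⁿ is O(2ⁿ)
B = nⁿ is O(nⁿ)

Therefore, the order from slowest to fastest is: A < D < C < B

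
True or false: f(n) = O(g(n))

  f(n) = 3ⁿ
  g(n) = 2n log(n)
False

f(n) = 3ⁿ is O(3ⁿ), and g(n) = 2n log(n) is O(n log n).
Since O(3ⁿ) grows faster than O(n log n), f(n) = O(g(n)) is false.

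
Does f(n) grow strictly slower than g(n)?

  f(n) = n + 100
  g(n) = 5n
False

f(n) = n + 100 is O(n), and g(n) = 5n is O(n).
Since they have the same growth rate, f(n) = o(g(n)) is false.
(f = o(g) requires f to grow strictly slower, not equal.)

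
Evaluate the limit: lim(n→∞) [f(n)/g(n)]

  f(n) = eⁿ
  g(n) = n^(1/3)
∞

Since eⁿ (O(eⁿ)) grows faster than n^(1/3) (O(n^(1/3))),
the ratio f(n)/g(n) → ∞ as n → ∞.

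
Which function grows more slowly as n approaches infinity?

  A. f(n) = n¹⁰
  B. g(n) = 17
B

f(n) = n¹⁰ is O(n¹⁰), while g(n) = 17 is O(1).
Since O(1) grows slower than O(n¹⁰), g(n) is dominated.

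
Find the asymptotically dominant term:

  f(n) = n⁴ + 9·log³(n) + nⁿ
nⁿ

Looking at each term:
  - n⁴ is O(n⁴)
  - 9·log³(n) is O(log³ n)
  - nⁿ is O(nⁿ)

The term nⁿ (O(nⁿ)) grows fastest and dominates all others.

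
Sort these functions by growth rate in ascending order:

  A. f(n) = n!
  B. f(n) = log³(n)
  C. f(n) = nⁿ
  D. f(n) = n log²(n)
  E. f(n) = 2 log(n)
E < B < D < A < C

Comparing growth rates:
E = 2 log(n) is O(log n)
B = log³(n) is O(log³ n)
D = n log²(n) is O(n log² n)
A = n! is O(n!)
C = nⁿ is O(nⁿ)

Therefore, the order from slowest to fastest is: E < B < D < A < C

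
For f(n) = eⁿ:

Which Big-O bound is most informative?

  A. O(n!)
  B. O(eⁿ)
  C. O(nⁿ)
B

f(n) = eⁿ is O(eⁿ).
All listed options are valid Big-O bounds (upper bounds),
but O(eⁿ) is the tightest (smallest valid bound).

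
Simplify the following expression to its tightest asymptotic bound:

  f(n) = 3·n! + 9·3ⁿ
Θ(n!)

Order the terms by growth rate: 9·3ⁿ ≺ 3·n!.
The fastest-growing term 3·n! dominates as n → ∞; dropping its constant factor gives Θ(n!).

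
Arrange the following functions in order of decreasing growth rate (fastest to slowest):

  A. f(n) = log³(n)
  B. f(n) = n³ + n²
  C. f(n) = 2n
B > C > A

Comparing growth rates:
B = n³ + n² is O(n³)
C = 2n is O(n)
A = log³(n) is O(log³ n)

Therefore, the order from fastest to slowest is: B > C > A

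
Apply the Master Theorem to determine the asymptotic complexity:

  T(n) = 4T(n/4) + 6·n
Θ(n log n)

Master Theorem: a = 4, b = 4, f(n) = 6·n.
Compute the critical exponent d = log₄(4) = 1.
Compare f(n) = Θ(n) against n^d:
  k = 1 = d, so f(n) = Θ(n^d) — Case 2.
  Work is balanced across levels: T(n) = Θ(n^d log n) = Θ(n log n).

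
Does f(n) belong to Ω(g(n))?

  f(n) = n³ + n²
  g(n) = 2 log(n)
True

f(n) = n³ + n² is O(n³), and g(n) = 2 log(n) is O(log n).
Since O(n³) grows at least as fast as O(log n), f(n) = Ω(g(n)) is true.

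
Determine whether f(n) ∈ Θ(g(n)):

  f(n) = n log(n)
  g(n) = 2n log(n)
True

f(n) = n log(n) and g(n) = 2n log(n) are both O(n log n).
Since they have the same asymptotic growth rate, f(n) = Θ(g(n)) is true.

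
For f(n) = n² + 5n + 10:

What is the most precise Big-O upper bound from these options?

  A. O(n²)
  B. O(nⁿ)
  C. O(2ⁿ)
A

f(n) = n² + 5n + 10 is O(n²).
All listed options are valid Big-O bounds (upper bounds),
but O(n²) is the tightest (smallest valid bound).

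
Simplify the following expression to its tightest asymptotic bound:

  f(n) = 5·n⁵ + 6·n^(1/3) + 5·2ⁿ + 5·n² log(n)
Θ(2ⁿ)

Order the terms by growth rate: 6·n^(1/3) ≺ 5·n² log(n) ≺ 5·n⁵ ≺ 5·2ⁿ.
The fastest-growing term 5·2ⁿ dominates as n → ∞; dropping its constant factor gives Θ(2ⁿ).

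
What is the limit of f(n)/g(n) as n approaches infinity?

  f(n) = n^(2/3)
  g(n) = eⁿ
0

Since n^(2/3) (O(n^(2/3))) grows slower than eⁿ (O(eⁿ)),
the ratio f(n)/g(n) → 0 as n → ∞.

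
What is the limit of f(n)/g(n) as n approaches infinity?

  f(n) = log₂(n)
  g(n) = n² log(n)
0

Since log₂(n) (O(log n)) grows slower than n² log(n) (O(n² log n)),
the ratio f(n)/g(n) → 0 as n → ∞.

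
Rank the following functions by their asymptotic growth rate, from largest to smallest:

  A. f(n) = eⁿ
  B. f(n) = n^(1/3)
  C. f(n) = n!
C > A > B

Comparing growth rates:
C = n! is O(n!)
A = eⁿ is O(eⁿ)
B = n^(1/3) is O(n^(1/3))

Therefore, the order from fastest to slowest is: C > A > B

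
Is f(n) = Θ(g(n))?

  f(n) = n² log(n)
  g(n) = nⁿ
False

f(n) = n² log(n) is O(n² log n), and g(n) = nⁿ is O(nⁿ).
Since they have different growth rates, f(n) = Θ(g(n)) is false.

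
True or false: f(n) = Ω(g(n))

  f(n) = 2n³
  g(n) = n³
True

f(n) = 2n³ and g(n) = n³ are both O(n³).
Big-Ω permits equal growth rates (f ≥ c·g for some c > 0), so f(n) = Ω(g(n)) is true.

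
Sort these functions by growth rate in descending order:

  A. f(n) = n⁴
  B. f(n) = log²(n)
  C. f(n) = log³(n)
A > C > B

Comparing growth rates:
A = n⁴ is O(n⁴)
C = log³(n) is O(log³ n)
B = log²(n) is O(log² n)

Therefore, the order from fastest to slowest is: A > C > B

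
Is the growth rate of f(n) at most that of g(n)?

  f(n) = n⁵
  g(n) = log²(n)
False

f(n) = n⁵ is O(n⁵), and g(n) = log²(n) is O(log² n).
Since O(n⁵) grows faster than O(log² n), f(n) = O(g(n)) is false.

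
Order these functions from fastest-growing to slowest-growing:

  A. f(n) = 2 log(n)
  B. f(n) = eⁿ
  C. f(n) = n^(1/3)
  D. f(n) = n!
D > B > C > A

Comparing growth rates:
D = n! is O(n!)
B = eⁿ is O(eⁿ)
C = n^(1/3) is O(n^(1/3))
A = 2 log(n) is O(log n)

Therefore, the order from fastest to slowest is: D > B > C > A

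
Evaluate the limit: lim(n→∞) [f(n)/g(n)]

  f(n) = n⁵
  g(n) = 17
∞

Since n⁵ (O(n⁵)) grows faster than 17 (O(1)),
the ratio f(n)/g(n) → ∞ as n → ∞.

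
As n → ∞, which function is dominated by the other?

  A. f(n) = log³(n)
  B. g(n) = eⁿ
A

f(n) = log³(n) is O(log³ n), while g(n) = eⁿ is O(eⁿ).
Since O(log³ n) grows slower than O(eⁿ), f(n) is dominated.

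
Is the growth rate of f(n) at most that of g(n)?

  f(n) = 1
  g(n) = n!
True

f(n) = 1 is O(1), and g(n) = n! is O(n!).
Since O(1) ⊆ O(n!) (f grows no faster than g), f(n) = O(g(n)) is true.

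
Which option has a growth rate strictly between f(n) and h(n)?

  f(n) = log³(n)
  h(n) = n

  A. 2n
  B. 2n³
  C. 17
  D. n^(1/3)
D

We need g(n) with log³(n) = o(g(n)) and g(n) = o(n), i.e. O(log³ n) ≺ g ≺ O(n).
Check each option:
  A. 2n — O(n) does not grow strictly slower than h(n)
  B. 2n³ — O(n³) does not grow strictly slower than h(n)
  C. 17 — O(1) does not grow strictly faster than f(n)
  D. n^(1/3) — O(n^(1/3)) is strictly between O(log³ n) and O(n) ✓

Only option D (n^(1/3)) lies strictly between.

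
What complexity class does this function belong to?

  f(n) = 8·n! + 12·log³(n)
O(n!)

The dominant term in 8·n! + 12·log³(n) is 8·n!, which is Θ(n!).
Lower-order terms (12·log³(n)) are asymptotically negligible.
Constants are absorbed, so the tightest bound is O(n!).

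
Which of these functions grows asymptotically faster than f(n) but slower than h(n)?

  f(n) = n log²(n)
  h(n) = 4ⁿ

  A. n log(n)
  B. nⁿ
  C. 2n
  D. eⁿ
D

We need g(n) with n log²(n) = o(g(n)) and g(n) = o(4ⁿ), i.e. O(n log² n) ≺ g ≺ O(4ⁿ).
Check each option:
  A. n log(n) — O(n log n) does not grow strictly faster than f(n)
  B. nⁿ — O(nⁿ) does not grow strictly slower than h(n)
  C. 2n — O(n) does not grow strictly faster than f(n)
  D. eⁿ — O(eⁿ) is strictly between O(n log² n) and O(4ⁿ) ✓

Only option D (eⁿ) lies strictly between.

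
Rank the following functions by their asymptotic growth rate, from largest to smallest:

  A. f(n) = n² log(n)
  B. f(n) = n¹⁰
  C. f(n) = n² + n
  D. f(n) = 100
B > A > C > D

Comparing growth rates:
B = n¹⁰ is O(n¹⁰)
A = n² log(n) is O(n² log n)
C = n² + n is O(n²)
D = 100 is O(1)

Therefore, the order from fastest to slowest is: B > A > C > D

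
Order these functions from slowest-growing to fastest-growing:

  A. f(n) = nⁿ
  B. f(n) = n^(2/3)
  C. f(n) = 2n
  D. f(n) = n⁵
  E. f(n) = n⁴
B < C < E < D < A

Comparing growth rates:
B = n^(2/3) is O(n^(2/3))
C = 2n is O(n)
E = n⁴ is O(n⁴)
D = n⁵ is O(n⁵)
A = nⁿ is O(nⁿ)

Therefore, the order from slowest to fastest is: B < C < E < D < A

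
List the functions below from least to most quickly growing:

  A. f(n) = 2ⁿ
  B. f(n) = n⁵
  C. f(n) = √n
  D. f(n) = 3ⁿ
C < B < A < D

Comparing growth rates:
C = √n is O(√n)
B = n⁵ is O(n⁵)
A = 2ⁿ is O(2ⁿ)
D = 3ⁿ is O(3ⁿ)

Therefore, the order from slowest to fastest is: C < B < A < D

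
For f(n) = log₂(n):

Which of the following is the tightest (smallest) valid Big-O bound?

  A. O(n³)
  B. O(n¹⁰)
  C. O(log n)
C

f(n) = log₂(n) is O(log n).
All listed options are valid Big-O bounds (upper bounds),
but O(log n) is the tightest (smallest valid bound).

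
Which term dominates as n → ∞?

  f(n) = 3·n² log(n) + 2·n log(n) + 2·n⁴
2·n⁴

Looking at each term:
  - 3·n² log(n) is O(n² log n)
  - 2·n log(n) is O(n log n)
  - 2·n⁴ is O(n⁴)

The term 2·n⁴ (O(n⁴)) grows fastest and dominates all others.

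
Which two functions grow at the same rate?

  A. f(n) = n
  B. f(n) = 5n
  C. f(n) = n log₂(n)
A and B

Examining each function:
  A. n is O(n)
  B. 5n is O(n)
  C. n log₂(n) is O(n log n)

Functions A and B both have the same complexity class.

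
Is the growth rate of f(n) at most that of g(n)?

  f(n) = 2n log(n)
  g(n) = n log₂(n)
True

f(n) = 2n log(n) and g(n) = n log₂(n) are both O(n log n).
Big-O permits equal growth rates (f ≤ c·g for some c), so f(n) = O(g(n)) is true.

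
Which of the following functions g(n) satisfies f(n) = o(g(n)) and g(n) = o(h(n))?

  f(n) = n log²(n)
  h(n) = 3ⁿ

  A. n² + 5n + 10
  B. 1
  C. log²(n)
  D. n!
A

We need g(n) with n log²(n) = o(g(n)) and g(n) = o(3ⁿ), i.e. O(n log² n) ≺ g ≺ O(3ⁿ).
Check each option:
  A. n² + 5n + 10 — O(n²) is strictly between O(n log² n) and O(3ⁿ) ✓
  B. 1 — O(1) does not grow strictly faster than f(n)
  C. log²(n) — O(log² n) does not grow strictly faster than f(n)
  D. n! — O(n!) does not grow strictly slower than h(n)

Only option A (n² + 5n + 10) lies strictly between.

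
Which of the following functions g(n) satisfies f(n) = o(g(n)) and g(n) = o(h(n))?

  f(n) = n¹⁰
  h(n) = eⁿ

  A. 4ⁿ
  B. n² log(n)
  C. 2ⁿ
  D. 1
C

We need g(n) with n¹⁰ = o(g(n)) and g(n) = o(eⁿ), i.e. O(n¹⁰) ≺ g ≺ O(eⁿ).
Check each option:
  A. 4ⁿ — O(4ⁿ) does not grow strictly slower than h(n)
  B. n² log(n) — O(n² log n) does not grow strictly faster than f(n)
  C. 2ⁿ — O(2ⁿ) is strictly between O(n¹⁰) and O(eⁿ) ✓
  D. 1 — O(1) does not grow strictly faster than f(n)

Only option C (2ⁿ) lies strictly between.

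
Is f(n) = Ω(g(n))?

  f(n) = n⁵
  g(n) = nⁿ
False

f(n) = n⁵ is O(n⁵), and g(n) = nⁿ is O(nⁿ).
Since O(n⁵) grows slower than O(nⁿ), f(n) = Ω(g(n)) is false.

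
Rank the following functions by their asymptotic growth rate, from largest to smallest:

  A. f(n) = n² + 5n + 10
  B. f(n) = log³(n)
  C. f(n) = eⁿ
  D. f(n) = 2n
C > A > D > B

Comparing growth rates:
C = eⁿ is O(eⁿ)
A = n² + 5n + 10 is O(n²)
D = 2n is O(n)
B = log³(n) is O(log³ n)

Therefore, the order from fastest to slowest is: C > A > D > B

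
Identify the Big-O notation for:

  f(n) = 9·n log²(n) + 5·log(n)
O(n log² n)

The dominant term in 9·n log²(n) + 5·log(n) is 9·n log²(n), which is Θ(n log² n).
Lower-order terms (5·log(n)) are asymptotically negligible.
Constants are absorbed, so the tightest bound is O(n log² n).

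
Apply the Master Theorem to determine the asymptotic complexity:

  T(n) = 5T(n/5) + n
Θ(n log n)

Master Theorem: a = 5, b = 5, f(n) = n.
Compute the critical exponent d = log₅(5) = 1.
Compare f(n) = Θ(n) against n^d:
  k = 1 = d, so f(n) = Θ(n^d) — Case 2.
  Work is balanced across levels: T(n) = Θ(n^d log n) = Θ(n log n).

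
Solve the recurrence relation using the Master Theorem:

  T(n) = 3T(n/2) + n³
Θ(n³)

Master Theorem: a = 3, b = 2, f(n) = n³.
Compute the critical exponent d = log₂(3) = 1.585.
Compare f(n) = Θ(n³) against n^d:
  k = 3 > d = 1.585, so f(n) = Ω(n^(d+ε)) — Case 3.
  Regularity: a·(n/b)^3/n^3 = a/b^3 = 3/8 < 1 ✓.
  The top-level work dominates: T(n) = Θ(f(n)) = Θ(n³).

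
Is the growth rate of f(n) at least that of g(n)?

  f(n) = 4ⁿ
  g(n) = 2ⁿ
True

f(n) = 4ⁿ is O(4ⁿ), and g(n) = 2ⁿ is O(2ⁿ).
Since O(4ⁿ) grows at least as fast as O(2ⁿ), f(n) = Ω(g(n)) is true.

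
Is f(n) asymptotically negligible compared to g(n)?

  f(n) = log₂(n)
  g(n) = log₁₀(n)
False

f(n) = log₂(n) is O(log n), and g(n) = log₁₀(n) is O(log n).
Since they have the same growth rate, f(n) = o(g(n)) is false.
(f = o(g) requires f to grow strictly slower, not equal.)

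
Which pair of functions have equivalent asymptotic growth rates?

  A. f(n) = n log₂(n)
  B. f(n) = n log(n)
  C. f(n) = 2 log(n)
A and B

Examining each function:
  A. n log₂(n) is O(n log n)
  B. n log(n) is O(n log n)
  C. 2 log(n) is O(log n)

Functions A and B both have the same complexity class.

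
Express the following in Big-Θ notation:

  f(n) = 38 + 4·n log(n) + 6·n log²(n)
Θ(n log² n)

Order the terms by growth rate: 38 ≺ 4·n log(n) ≺ 6·n log²(n).
The fastest-growing term 6·n log²(n) dominates as n → ∞; dropping its constant factor gives Θ(n log² n).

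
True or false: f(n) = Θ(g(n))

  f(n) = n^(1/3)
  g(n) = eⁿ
False

f(n) = n^(1/3) is O(n^(1/3)), and g(n) = eⁿ is O(eⁿ).
Since they have different growth rates, f(n) = Θ(g(n)) is false.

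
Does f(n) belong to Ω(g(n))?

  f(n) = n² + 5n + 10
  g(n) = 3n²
True

f(n) = n² + 5n + 10 and g(n) = 3n² are both O(n²).
Big-Ω permits equal growth rates (f ≥ c·g for some c > 0), so f(n) = Ω(g(n)) is true.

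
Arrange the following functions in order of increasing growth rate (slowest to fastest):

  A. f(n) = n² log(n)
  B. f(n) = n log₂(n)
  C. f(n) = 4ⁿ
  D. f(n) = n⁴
B < A < D < C

Comparing growth rates:
B = n log₂(n) is O(n log n)
A = n² log(n) is O(n² log n)
D = n⁴ is O(n⁴)
C = 4ⁿ is O(4ⁿ)

Therefore, the order from slowest to fastest is: B < A < D < C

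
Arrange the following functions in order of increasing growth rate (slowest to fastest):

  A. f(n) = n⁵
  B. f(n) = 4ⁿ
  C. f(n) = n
C < A < B

Comparing growth rates:
C = n is O(n)
A = n⁵ is O(n⁵)
B = 4ⁿ is O(4ⁿ)

Therefore, the order from slowest to fastest is: C < A < B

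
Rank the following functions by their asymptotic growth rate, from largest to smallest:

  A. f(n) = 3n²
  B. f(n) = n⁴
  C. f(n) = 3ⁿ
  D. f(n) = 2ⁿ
C > D > B > A

Comparing growth rates:
C = 3ⁿ is O(3ⁿ)
D = 2ⁿ is O(2ⁿ)
B = n⁴ is O(n⁴)
A = 3n² is O(n²)

Therefore, the order from fastest to slowest is: C > D > B > A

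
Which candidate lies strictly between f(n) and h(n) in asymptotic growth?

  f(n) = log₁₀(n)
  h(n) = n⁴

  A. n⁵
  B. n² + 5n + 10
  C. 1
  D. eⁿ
B

We need g(n) with log₁₀(n) = o(g(n)) and g(n) = o(n⁴), i.e. O(log n) ≺ g ≺ O(n⁴).
Check each option:
  A. n⁵ — O(n⁵) does not grow strictly slower than h(n)
  B. n² + 5n + 10 — O(n²) is strictly between O(log n) and O(n⁴) ✓
  C. 1 — O(1) does not grow strictly faster than f(n)
  D. eⁿ — O(eⁿ) does not grow strictly slower than h(n)

Only option B (n² + 5n + 10) lies strictly between.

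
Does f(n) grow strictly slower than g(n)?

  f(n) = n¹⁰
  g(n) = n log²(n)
False

f(n) = n¹⁰ is O(n¹⁰), and g(n) = n log²(n) is O(n log² n).
Since O(n¹⁰) grows faster than or equal to O(n log² n), f(n) = o(g(n)) is false.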